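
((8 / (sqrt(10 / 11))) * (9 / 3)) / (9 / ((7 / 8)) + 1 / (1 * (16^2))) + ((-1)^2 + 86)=89.45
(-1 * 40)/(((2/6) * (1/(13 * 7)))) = -10920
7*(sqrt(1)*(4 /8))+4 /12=23 /6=3.83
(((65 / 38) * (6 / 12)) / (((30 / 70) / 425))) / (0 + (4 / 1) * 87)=193375 / 79344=2.44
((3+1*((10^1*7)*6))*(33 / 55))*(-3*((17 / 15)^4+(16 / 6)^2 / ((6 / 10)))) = -32125487 / 3125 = -10280.16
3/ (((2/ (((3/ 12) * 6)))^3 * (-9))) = -9/ 64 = -0.14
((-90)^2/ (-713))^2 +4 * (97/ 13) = 1050177172/ 6608797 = 158.91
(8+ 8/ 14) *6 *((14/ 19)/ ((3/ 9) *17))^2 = 90720/ 104329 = 0.87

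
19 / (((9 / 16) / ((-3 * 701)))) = -213104 / 3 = -71034.67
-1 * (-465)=465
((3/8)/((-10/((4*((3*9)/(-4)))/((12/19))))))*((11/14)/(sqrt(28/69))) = 5643*sqrt(483)/62720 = 1.98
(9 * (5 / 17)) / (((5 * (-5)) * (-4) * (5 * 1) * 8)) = 9 / 13600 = 0.00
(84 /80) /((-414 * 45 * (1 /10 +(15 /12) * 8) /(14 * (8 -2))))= -0.00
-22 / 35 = -0.63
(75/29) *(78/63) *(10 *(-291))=-1891500/203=-9317.73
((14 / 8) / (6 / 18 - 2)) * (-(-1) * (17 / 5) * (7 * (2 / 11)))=-4.54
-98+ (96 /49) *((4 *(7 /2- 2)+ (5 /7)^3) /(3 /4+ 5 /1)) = -37044706 /386561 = -95.83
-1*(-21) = 21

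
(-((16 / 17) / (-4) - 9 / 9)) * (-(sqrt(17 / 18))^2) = -7 / 6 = -1.17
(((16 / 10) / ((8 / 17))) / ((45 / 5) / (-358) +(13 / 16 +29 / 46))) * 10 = 2239648 / 93393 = 23.98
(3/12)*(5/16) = 5/64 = 0.08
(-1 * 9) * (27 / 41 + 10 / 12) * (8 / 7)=-4404 / 287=-15.34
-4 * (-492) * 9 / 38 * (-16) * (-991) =140420736 / 19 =7390565.05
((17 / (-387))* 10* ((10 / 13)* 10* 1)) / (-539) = 17000 / 2711709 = 0.01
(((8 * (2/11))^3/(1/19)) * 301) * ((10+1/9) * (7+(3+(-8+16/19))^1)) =673161216/1331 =505755.98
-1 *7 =-7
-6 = -6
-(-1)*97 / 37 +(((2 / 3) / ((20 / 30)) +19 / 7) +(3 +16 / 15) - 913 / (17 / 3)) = -9953977 / 66045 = -150.72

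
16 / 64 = 1 / 4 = 0.25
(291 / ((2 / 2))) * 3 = 873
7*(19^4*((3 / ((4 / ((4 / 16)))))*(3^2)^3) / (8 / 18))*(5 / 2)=89778788505 / 128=701396785.20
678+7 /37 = 678.19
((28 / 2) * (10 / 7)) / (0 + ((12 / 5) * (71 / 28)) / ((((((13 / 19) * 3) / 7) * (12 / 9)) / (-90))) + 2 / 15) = -7800 / 546293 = -0.01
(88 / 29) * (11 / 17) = 968 / 493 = 1.96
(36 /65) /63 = 4 /455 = 0.01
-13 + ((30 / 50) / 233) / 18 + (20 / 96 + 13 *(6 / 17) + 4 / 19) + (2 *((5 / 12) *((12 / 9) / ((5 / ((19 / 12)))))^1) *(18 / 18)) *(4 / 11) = -7.86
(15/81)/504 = 5/13608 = 0.00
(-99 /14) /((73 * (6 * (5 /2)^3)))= -0.00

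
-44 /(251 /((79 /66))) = -158 /753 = -0.21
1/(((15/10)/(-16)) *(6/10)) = -17.78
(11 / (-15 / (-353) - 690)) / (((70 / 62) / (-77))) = 1324103 / 1217775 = 1.09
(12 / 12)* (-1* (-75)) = 75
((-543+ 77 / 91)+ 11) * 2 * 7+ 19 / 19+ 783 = -86478 / 13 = -6652.15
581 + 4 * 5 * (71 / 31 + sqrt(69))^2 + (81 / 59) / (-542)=2840 * sqrt(69) / 31 + 63487156657 / 30730858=2826.90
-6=-6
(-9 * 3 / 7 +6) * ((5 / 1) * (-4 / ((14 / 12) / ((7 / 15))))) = -120 / 7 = -17.14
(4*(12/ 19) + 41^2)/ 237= 31987/ 4503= 7.10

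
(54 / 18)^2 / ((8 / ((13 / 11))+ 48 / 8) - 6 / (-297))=11583 / 16460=0.70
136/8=17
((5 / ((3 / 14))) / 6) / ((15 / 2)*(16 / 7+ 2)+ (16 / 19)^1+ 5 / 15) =4655 / 39882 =0.12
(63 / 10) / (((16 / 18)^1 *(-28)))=-81 / 320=-0.25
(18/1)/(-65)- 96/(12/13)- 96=-200.28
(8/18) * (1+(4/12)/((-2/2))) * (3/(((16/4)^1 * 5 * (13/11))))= 22/585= 0.04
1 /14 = 0.07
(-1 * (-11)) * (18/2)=99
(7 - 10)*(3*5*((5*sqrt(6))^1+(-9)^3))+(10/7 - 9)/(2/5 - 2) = 32258.60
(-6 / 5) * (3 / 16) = -9 / 40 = -0.22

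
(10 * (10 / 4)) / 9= 25 / 9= 2.78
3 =3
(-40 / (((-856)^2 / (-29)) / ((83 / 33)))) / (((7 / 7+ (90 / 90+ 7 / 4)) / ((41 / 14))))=98687 / 31736628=0.00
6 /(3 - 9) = -1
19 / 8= 2.38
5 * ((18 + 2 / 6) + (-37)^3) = -759520 / 3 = -253173.33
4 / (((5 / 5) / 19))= 76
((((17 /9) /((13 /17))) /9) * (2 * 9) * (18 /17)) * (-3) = -204 /13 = -15.69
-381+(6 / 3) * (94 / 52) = -4906 / 13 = -377.38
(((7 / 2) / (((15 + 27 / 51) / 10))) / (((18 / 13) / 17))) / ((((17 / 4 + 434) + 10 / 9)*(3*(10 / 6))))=26299 / 2087844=0.01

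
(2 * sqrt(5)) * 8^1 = 16 * sqrt(5) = 35.78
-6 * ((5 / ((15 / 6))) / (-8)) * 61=183 / 2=91.50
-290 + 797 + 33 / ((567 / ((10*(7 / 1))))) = 13799 / 27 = 511.07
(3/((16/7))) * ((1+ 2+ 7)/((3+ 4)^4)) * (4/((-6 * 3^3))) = -5/37044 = -0.00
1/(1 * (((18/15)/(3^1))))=5/2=2.50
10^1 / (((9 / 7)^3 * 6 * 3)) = 1715 / 6561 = 0.26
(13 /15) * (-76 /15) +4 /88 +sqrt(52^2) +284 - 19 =1547639 /4950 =312.65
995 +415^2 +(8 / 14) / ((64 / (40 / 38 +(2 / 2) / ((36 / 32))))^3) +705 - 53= 6231835452930443 / 35841512448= 173872.00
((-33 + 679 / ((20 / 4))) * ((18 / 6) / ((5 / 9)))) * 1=13878 / 25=555.12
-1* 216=-216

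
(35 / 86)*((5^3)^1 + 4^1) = 105 / 2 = 52.50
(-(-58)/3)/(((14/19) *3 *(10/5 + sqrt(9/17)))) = 18734/3717 - 551 *sqrt(17)/1239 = 3.21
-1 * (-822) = 822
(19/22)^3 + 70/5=14.64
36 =36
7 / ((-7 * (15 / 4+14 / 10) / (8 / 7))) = -160 / 721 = -0.22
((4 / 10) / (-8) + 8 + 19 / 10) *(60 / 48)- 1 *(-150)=2597 / 16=162.31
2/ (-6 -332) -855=-144496/ 169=-855.01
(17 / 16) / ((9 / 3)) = 0.35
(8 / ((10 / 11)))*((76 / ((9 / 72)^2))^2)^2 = 24627875051208704 / 5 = 4925575010241740.80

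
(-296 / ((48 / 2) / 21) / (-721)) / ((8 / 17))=0.76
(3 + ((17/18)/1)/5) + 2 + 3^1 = 737/90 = 8.19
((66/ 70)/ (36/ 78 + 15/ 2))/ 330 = 13/ 36225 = 0.00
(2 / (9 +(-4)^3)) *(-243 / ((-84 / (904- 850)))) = -2187 / 385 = -5.68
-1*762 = -762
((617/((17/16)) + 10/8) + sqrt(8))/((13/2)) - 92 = -1091/442 + 4*sqrt(2)/13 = -2.03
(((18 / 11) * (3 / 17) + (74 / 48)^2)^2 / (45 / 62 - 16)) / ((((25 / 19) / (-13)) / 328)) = 25877961729930713 / 17167149331200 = 1507.41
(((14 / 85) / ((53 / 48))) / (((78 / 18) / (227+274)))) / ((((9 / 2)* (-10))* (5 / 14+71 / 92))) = -72272256 / 212883775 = -0.34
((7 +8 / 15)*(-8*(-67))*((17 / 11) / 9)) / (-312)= -128707 / 57915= -2.22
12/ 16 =3/ 4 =0.75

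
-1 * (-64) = 64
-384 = -384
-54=-54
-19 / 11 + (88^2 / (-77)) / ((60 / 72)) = -47129 / 385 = -122.41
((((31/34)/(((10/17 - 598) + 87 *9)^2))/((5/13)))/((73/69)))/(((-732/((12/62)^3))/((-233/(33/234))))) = 2494217934/2342812321592875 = 0.00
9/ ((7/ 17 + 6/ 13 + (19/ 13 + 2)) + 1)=221/ 131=1.69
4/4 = 1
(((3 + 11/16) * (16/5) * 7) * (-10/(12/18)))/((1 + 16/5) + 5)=-6195/46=-134.67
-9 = -9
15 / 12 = 5 / 4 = 1.25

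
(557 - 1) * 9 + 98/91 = 65066/13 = 5005.08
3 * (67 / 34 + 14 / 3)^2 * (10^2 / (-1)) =-11458225 / 867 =-13215.95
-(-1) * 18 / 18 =1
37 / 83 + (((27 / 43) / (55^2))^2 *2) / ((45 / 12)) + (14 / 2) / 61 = 240087794661222 / 428317284896875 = 0.56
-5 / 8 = -0.62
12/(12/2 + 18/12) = 8/5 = 1.60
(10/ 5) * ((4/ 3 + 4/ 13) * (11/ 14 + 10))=9664/ 273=35.40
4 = 4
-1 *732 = -732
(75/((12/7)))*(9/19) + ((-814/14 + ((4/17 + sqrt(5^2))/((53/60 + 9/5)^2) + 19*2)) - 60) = -1965593661/33489932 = -58.69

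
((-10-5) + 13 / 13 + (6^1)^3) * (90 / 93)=6060 / 31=195.48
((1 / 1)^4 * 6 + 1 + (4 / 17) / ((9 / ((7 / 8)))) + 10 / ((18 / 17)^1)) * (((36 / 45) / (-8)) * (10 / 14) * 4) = -5039 / 1071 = -4.70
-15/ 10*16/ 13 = -24/ 13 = -1.85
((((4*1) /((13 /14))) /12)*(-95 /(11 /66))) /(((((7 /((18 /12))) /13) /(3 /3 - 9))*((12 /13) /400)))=1976000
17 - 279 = -262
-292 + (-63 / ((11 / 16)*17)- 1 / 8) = -297.52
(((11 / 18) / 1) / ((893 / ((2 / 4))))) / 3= 11 / 96444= 0.00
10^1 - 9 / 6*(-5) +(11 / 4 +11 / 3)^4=35515921 / 20736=1712.77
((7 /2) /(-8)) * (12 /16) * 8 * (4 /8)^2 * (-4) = 2.62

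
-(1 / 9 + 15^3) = -30376 / 9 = -3375.11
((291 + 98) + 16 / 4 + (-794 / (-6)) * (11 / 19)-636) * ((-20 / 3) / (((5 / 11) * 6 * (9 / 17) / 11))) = 39017176 / 4617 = 8450.76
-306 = -306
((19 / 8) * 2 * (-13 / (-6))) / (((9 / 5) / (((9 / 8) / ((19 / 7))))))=455 / 192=2.37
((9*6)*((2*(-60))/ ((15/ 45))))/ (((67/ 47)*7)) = -913680/ 469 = -1948.14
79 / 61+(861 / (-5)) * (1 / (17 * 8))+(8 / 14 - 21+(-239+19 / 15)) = -224854493 / 871080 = -258.13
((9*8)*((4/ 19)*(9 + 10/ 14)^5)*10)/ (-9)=-465258741760/ 319333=-1456970.44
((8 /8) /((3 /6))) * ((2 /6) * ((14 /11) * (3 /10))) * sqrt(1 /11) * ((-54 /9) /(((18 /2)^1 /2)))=-0.10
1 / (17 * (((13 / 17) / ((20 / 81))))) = 20 / 1053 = 0.02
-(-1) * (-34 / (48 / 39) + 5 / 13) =-2833 / 104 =-27.24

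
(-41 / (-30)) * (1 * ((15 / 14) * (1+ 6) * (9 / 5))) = 18.45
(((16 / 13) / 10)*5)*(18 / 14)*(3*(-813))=-175608 / 91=-1929.76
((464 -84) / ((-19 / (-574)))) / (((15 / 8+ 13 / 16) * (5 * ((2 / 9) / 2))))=330624 / 43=7688.93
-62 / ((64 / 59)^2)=-107911 / 2048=-52.69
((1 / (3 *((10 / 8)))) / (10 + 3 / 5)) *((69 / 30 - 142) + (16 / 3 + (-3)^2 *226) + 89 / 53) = 6046174 / 126405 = 47.83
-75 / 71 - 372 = -26487 / 71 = -373.06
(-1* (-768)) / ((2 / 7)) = 2688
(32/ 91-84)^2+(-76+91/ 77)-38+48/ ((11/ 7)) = 629873679/ 91091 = 6914.77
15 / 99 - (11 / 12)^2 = -1091 / 1584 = -0.69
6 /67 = 0.09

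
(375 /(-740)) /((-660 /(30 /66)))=25 /71632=0.00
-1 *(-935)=935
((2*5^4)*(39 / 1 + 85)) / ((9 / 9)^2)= 155000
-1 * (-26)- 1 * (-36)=62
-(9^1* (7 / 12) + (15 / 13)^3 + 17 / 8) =-156623 / 17576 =-8.91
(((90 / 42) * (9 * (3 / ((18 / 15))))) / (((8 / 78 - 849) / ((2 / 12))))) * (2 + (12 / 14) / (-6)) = -0.02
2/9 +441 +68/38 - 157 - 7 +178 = 78149/171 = 457.01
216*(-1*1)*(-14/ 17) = 3024/ 17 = 177.88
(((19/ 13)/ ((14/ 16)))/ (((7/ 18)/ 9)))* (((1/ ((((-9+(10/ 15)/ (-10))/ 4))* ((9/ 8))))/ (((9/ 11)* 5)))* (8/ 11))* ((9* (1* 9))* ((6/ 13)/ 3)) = -4727808/ 140777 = -33.58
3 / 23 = 0.13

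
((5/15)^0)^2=1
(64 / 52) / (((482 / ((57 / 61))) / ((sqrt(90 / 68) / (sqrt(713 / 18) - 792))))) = -9751104 * sqrt(170) / 36680444797919 - 4104 * sqrt(60605) / 36680444797919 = -0.00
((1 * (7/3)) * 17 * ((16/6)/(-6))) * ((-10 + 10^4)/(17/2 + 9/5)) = -1761200/103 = -17099.03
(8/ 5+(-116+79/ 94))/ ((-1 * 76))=53373/ 35720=1.49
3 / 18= 1 / 6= 0.17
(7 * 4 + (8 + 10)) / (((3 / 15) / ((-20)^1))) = -4600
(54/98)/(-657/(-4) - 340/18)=972/256417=0.00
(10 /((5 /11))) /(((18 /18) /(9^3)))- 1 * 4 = 16034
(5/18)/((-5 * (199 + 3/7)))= -7/25128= -0.00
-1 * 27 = -27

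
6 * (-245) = -1470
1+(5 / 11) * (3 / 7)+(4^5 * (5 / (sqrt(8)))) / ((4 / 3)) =92 / 77+960 * sqrt(2) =1358.84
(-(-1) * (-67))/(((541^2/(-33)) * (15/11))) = 8107/1463405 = 0.01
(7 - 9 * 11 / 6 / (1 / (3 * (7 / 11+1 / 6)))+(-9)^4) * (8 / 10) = 26113 / 5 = 5222.60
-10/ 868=-5/ 434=-0.01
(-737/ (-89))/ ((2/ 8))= 2948/ 89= 33.12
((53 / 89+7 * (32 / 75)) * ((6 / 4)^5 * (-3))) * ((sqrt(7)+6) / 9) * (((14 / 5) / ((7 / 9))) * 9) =-2539.97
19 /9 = 2.11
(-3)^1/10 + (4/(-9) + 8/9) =13/90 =0.14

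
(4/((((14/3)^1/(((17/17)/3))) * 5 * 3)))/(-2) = -1/105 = -0.01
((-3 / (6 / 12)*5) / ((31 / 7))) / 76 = -105 / 1178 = -0.09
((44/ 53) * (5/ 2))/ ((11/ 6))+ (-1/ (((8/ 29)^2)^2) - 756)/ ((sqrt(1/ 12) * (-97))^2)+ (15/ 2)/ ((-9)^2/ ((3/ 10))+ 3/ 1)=-1155298453/ 46468717568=-0.02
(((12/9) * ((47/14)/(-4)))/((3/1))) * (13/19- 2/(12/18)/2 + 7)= -11045/4788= -2.31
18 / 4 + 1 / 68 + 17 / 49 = 16199 / 3332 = 4.86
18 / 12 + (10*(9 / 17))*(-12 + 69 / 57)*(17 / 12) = -1509 / 19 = -79.42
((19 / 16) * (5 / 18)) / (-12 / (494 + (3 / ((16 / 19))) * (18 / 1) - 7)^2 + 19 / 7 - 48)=-12927121865 / 1774730146464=-0.01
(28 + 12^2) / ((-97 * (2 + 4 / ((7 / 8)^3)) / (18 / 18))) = -29498 / 132599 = -0.22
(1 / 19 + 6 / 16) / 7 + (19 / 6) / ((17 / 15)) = 51645 / 18088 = 2.86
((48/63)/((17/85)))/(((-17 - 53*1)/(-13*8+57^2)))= -171.16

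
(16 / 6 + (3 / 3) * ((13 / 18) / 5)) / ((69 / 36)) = 1.47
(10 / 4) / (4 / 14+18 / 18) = 35 / 18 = 1.94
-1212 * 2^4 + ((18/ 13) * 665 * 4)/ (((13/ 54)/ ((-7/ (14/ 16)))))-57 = -23971041/ 169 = -141840.48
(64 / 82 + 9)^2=95.66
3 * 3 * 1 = 9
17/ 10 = 1.70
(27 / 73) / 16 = 27 / 1168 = 0.02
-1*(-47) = 47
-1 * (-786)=786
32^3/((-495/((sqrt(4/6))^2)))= -65536/1485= -44.13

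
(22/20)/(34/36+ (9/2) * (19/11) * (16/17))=18513/139015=0.13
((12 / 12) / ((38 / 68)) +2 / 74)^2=1630729 / 494209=3.30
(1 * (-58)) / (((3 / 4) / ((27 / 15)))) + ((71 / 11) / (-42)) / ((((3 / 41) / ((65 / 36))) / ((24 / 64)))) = -93553051 / 665280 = -140.62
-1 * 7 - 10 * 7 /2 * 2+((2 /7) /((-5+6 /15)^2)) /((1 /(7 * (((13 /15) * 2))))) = -121939 /1587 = -76.84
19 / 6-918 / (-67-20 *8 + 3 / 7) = 34345 / 4758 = 7.22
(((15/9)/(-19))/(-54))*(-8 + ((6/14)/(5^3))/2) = -13997/1077300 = -0.01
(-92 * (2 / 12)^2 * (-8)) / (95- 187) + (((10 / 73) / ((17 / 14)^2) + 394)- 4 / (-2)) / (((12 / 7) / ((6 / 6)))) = 43828759 / 189873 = 230.83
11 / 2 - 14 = -17 / 2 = -8.50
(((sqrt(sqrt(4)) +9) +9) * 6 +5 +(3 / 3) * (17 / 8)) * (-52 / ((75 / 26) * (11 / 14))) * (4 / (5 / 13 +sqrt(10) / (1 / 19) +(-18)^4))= -4685961737912 / 46559659353975 -244219504256 * sqrt(2) / 46559659353975 +972444928 * sqrt(5) / 512156252893725 +9329393528 * sqrt(10) / 512156252893725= -0.11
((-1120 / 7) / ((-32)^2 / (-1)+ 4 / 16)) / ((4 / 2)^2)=32 / 819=0.04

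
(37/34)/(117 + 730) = 0.00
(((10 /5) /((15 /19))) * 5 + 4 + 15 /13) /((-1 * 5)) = -139 /39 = -3.56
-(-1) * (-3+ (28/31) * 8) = 131/31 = 4.23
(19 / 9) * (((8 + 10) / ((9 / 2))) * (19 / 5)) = 1444 / 45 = 32.09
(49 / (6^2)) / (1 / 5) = 245 / 36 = 6.81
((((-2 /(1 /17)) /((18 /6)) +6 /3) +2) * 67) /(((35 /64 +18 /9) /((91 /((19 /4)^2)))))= -137353216 /176529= -778.08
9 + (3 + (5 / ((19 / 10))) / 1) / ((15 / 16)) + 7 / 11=49042 / 3135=15.64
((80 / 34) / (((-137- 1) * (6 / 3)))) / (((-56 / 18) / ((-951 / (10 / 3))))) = -8559 / 10948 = -0.78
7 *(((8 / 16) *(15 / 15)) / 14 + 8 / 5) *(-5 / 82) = -229 / 328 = -0.70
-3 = -3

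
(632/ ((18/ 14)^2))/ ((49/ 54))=1264/ 3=421.33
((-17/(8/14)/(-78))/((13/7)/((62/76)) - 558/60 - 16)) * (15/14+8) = -2342515/15587832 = -0.15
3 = 3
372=372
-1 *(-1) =1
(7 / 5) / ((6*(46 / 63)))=147 / 460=0.32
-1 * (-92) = 92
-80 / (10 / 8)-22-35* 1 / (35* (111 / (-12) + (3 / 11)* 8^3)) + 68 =-103310 / 5737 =-18.01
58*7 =406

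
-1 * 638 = -638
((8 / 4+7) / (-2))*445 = -4005 / 2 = -2002.50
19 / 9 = 2.11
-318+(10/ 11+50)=-2938/ 11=-267.09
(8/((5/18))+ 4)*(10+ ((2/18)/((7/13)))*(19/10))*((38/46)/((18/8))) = 125.15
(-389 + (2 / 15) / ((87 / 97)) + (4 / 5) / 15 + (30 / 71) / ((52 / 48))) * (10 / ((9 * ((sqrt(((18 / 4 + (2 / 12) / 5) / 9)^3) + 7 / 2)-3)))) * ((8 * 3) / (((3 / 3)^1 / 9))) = -12278077785856800 / 32191252249 + 549734511564288 * sqrt(255) / 32191252249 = -108710.33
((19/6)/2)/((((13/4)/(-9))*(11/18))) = -1026/143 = -7.17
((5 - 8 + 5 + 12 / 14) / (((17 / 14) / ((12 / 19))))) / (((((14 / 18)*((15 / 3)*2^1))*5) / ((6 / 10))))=1296 / 56525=0.02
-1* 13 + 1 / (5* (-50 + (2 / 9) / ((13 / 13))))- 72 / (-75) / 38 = -2761879 / 212800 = -12.98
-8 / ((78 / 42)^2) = -392 / 169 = -2.32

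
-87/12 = -29/4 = -7.25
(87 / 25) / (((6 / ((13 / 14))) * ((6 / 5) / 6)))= 377 / 140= 2.69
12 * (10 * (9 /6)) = 180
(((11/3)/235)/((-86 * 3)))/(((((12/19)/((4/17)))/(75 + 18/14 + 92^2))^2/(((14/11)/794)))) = -0.98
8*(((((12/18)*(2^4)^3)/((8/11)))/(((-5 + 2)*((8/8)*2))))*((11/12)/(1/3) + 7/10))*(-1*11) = 2849792/15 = 189986.13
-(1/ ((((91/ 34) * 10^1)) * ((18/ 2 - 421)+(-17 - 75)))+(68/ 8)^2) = -16568353/ 229320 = -72.25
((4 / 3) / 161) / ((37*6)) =2 / 53613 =0.00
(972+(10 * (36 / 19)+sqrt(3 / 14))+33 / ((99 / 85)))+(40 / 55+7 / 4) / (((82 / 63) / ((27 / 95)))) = sqrt(42) / 14+1048662187 / 1028280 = 1020.28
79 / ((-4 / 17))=-1343 / 4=-335.75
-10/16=-5/8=-0.62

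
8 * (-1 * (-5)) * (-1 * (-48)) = 1920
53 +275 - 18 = 310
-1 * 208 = -208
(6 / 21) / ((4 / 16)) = 8 / 7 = 1.14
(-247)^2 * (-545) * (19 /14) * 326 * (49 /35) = -20594991157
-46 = -46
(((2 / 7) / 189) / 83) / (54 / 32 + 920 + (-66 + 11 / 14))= 32 / 1504775475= 0.00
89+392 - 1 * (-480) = 961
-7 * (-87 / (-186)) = -203 / 62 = -3.27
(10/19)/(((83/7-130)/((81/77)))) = -810/172843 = -0.00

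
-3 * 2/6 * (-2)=2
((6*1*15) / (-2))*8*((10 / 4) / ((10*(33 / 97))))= -2910 / 11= -264.55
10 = 10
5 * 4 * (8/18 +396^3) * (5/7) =55889222800/63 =887130520.63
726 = 726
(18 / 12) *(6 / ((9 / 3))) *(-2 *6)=-36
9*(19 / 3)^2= 361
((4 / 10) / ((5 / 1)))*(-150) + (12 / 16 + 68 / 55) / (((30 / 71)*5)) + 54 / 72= -340223 / 33000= -10.31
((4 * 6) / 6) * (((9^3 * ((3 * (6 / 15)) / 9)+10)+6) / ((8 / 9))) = 2547 / 5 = 509.40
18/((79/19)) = 342/79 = 4.33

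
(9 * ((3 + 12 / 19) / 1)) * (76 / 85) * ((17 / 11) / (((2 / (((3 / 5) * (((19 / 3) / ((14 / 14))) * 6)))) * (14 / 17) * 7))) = 1203498 / 13475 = 89.31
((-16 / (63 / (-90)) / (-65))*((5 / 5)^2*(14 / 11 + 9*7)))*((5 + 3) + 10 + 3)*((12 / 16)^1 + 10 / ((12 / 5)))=-333704 / 143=-2333.59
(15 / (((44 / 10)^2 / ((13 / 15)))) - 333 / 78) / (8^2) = -22637 / 402688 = -0.06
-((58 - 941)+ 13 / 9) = 7934 / 9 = 881.56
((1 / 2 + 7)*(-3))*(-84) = 1890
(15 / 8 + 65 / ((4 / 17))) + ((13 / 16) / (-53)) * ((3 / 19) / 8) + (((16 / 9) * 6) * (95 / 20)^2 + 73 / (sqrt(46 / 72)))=438 * sqrt(23) / 23 + 200610395 / 386688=610.12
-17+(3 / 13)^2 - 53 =-11821 / 169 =-69.95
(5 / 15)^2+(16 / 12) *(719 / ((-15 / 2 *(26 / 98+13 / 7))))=-11722 / 195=-60.11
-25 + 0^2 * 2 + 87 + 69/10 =689/10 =68.90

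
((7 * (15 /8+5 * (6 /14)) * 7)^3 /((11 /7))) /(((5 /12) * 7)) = 2344190625 /1408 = 1664908.11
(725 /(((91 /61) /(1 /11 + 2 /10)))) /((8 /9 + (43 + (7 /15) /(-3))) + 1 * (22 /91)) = 1061400 /330143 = 3.21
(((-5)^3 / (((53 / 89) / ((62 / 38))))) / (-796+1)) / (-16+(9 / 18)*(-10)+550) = 68975 / 84699777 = 0.00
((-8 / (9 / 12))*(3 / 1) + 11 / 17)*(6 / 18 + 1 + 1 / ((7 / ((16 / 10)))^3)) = -42.18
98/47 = 2.09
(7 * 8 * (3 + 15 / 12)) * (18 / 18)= 238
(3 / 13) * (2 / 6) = 1 / 13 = 0.08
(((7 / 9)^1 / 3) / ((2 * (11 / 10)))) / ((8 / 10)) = 175 / 1188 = 0.15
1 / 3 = 0.33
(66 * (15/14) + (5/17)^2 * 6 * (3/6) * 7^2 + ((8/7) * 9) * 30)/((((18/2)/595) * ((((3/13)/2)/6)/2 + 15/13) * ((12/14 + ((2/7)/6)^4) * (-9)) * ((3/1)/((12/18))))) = -50774427200/79130733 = -641.65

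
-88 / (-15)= 88 / 15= 5.87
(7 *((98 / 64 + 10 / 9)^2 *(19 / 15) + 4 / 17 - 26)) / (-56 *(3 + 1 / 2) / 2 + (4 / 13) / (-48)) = 32567625727 / 26947779840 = 1.21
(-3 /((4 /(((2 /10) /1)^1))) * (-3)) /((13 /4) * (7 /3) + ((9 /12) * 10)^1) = 27 /905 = 0.03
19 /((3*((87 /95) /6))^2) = 685900 /7569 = 90.62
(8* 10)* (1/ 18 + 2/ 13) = 1960/ 117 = 16.75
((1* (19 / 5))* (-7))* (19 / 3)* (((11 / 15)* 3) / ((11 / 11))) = -27797 / 75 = -370.63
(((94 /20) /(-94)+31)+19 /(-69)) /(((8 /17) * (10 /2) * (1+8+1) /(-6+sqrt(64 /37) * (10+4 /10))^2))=1614123361 /5550000 - 18710302 * sqrt(37) /531875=76.85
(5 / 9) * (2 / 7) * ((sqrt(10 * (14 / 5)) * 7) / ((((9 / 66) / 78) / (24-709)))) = -7836400 * sqrt(7) / 9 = -2303685.06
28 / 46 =14 / 23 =0.61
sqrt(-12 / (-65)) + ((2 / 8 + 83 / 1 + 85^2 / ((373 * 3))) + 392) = 2 * sqrt(195) / 65 + 2156119 / 4476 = 482.14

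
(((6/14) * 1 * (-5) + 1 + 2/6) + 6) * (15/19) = 545/133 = 4.10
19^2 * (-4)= -1444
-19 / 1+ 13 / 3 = -14.67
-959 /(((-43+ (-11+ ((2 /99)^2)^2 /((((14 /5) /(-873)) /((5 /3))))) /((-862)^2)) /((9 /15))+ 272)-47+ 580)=-479150512740625572 /366399406521533405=-1.31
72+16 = 88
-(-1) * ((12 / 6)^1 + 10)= 12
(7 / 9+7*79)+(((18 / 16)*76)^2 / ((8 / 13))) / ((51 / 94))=54954401 / 2448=22448.69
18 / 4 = 4.50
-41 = -41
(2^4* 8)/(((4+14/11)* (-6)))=-352/87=-4.05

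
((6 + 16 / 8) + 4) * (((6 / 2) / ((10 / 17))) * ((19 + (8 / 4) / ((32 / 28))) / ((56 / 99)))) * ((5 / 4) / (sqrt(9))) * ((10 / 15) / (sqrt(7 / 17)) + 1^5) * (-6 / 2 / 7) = -419067 * sqrt(119) / 10976- 1257201 / 3136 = -817.39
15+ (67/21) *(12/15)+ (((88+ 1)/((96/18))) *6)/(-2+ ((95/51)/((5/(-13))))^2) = 1041575513/46877880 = 22.22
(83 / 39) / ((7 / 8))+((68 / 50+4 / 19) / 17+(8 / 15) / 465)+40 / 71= 44966061398 / 14556148425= 3.09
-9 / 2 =-4.50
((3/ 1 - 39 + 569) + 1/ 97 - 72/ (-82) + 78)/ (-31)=-2433480/ 123287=-19.74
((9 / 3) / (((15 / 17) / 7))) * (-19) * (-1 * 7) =15827 / 5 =3165.40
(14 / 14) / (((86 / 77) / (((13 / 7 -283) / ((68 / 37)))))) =-100122 / 731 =-136.97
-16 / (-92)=4 / 23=0.17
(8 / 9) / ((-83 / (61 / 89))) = -488 / 66483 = -0.01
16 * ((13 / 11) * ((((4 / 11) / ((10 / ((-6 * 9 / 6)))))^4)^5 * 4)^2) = 540858328621420475865859120330468606429108197107171328 / 45279358459987221964618849268287351617276826800662092864513397216796875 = 0.00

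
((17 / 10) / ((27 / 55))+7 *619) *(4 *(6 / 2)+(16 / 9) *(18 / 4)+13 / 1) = 2575859 / 18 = 143103.28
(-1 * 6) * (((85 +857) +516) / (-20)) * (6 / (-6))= -2187 / 5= -437.40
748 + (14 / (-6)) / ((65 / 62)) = 145426 / 195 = 745.77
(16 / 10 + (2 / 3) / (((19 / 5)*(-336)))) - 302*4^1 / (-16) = 3691523 / 47880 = 77.10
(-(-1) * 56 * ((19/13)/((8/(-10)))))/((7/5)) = -950/13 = -73.08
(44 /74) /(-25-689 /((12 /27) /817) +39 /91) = -616 /1312175659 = -0.00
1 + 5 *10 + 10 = 61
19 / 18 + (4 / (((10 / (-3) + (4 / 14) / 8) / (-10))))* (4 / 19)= 341917 / 94734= 3.61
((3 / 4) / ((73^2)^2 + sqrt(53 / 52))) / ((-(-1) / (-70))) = -0.00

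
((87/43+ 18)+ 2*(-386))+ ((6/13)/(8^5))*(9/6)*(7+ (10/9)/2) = -3443547429/4579328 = -751.98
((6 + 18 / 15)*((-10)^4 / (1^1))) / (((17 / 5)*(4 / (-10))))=-900000 / 17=-52941.18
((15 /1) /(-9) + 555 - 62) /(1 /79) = 116446 /3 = 38815.33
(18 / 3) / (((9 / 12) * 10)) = 4 / 5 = 0.80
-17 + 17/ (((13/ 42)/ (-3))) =-2363/ 13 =-181.77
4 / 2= 2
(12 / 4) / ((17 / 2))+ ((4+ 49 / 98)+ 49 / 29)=6451 / 986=6.54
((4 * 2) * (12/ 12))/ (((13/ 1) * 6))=4/ 39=0.10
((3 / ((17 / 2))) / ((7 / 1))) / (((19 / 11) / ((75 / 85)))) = 990 / 38437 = 0.03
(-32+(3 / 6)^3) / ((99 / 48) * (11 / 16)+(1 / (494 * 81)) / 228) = -9305655840 / 413964869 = -22.48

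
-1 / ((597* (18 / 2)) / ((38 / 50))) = -0.00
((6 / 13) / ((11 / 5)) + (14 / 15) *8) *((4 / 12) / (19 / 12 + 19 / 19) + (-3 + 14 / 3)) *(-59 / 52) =-81119749 / 5186610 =-15.64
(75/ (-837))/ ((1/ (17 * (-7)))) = 2975/ 279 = 10.66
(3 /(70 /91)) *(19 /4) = 741 /40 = 18.52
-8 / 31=-0.26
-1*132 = -132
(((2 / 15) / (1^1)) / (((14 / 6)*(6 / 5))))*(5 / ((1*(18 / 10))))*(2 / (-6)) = -25 / 567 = -0.04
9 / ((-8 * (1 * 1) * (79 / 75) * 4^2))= -675 / 10112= -0.07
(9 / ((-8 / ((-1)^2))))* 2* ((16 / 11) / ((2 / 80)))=-1440 / 11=-130.91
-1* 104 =-104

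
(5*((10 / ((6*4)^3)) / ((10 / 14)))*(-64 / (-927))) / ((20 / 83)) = 0.00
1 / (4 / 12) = 3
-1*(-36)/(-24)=-1.50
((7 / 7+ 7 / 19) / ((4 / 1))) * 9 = 117 / 38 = 3.08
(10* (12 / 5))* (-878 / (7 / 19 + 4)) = -400368 / 83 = -4823.71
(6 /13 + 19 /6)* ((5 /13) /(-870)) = -283 /176436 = -0.00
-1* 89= -89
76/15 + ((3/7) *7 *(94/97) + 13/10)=26987/2910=9.27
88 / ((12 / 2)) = 44 / 3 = 14.67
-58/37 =-1.57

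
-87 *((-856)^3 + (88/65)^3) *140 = 419603059546718208/54925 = 7639564124655.77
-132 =-132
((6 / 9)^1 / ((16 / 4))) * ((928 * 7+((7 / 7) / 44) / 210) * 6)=60023041 / 9240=6496.00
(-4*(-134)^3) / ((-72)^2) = 300763 / 162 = 1856.56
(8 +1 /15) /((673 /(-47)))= -5687 /10095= -0.56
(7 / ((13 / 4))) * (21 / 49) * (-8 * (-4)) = 384 / 13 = 29.54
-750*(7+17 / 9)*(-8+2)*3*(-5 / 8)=-75000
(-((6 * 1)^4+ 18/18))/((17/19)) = -24643/17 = -1449.59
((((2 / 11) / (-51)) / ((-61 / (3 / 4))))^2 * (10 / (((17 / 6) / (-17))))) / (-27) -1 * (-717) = 839662095002 / 1171076841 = 717.00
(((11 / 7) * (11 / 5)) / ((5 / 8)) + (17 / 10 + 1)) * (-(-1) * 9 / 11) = 25929 / 3850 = 6.73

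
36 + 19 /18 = 667 /18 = 37.06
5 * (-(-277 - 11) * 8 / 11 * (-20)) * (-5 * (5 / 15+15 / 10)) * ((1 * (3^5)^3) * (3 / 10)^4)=111577100832 / 5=22315420166.40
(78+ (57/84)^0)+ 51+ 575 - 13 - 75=617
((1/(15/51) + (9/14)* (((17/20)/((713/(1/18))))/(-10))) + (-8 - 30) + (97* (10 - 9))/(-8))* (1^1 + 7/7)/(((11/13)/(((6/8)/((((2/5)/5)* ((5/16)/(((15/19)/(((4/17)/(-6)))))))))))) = 66700.50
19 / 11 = 1.73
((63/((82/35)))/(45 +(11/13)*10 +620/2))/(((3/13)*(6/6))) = 1183/3690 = 0.32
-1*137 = -137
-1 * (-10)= 10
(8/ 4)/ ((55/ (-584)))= -1168/ 55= -21.24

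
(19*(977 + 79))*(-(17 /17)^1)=-20064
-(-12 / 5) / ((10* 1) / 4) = 24 / 25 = 0.96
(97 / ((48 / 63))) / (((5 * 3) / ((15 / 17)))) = 2037 / 272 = 7.49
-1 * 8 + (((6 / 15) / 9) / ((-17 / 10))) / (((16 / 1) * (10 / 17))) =-2881 / 360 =-8.00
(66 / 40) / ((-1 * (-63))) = 11 / 420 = 0.03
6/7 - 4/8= 5/14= 0.36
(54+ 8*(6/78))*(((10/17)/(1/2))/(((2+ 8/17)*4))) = 1775/273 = 6.50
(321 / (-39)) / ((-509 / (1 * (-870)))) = -93090 / 6617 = -14.07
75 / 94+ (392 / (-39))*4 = -144467 / 3666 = -39.41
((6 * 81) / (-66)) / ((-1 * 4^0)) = 81 / 11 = 7.36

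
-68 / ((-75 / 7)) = 476 / 75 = 6.35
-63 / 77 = -9 / 11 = -0.82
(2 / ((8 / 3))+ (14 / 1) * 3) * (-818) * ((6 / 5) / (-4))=209817 / 20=10490.85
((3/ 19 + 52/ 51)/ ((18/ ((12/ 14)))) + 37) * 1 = 107722/ 2907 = 37.06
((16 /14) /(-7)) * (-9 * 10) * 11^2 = 87120 /49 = 1777.96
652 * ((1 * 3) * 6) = 11736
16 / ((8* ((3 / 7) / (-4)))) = -56 / 3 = -18.67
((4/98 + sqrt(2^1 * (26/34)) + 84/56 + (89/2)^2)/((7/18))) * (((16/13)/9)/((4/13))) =8 * sqrt(442)/119 + 776862/343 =2266.32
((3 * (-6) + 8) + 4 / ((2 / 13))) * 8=128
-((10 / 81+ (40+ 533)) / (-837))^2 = -2155094929 / 4596433209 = -0.47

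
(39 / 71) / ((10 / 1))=39 / 710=0.05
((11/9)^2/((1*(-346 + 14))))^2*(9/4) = 14641/321413184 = 0.00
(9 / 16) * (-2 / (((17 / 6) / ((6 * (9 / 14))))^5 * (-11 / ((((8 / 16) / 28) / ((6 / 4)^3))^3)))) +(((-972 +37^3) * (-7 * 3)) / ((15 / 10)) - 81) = -695615.00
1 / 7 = 0.14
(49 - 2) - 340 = -293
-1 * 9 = -9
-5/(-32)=5/32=0.16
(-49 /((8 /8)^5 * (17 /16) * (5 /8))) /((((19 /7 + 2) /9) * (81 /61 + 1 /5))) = -4017216 /43571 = -92.20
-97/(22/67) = -6499/22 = -295.41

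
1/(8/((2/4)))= 1/16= 0.06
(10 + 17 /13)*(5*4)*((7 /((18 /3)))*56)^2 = 37647680 /39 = 965325.13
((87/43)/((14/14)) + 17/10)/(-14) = -1601/6020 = -0.27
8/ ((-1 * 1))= -8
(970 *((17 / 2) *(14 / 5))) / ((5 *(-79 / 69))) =-1592934 / 395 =-4032.74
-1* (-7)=7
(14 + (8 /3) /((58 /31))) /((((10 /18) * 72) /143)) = 55.15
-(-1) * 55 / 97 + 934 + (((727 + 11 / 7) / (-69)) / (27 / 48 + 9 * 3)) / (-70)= 45055439411 / 48209679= 934.57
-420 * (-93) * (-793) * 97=-3004534260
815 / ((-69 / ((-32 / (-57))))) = -26080 / 3933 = -6.63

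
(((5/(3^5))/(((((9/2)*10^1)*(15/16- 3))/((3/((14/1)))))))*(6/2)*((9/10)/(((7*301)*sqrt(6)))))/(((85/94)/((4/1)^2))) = -3008*sqrt(6)/16755232725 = -0.00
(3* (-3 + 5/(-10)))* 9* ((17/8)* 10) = -16065/8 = -2008.12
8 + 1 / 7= 57 / 7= 8.14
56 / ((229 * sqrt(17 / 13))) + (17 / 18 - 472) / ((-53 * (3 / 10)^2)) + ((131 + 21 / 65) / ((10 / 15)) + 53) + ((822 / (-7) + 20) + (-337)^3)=-74758251638936 / 1953315 + 56 * sqrt(221) / 3893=-38272501.48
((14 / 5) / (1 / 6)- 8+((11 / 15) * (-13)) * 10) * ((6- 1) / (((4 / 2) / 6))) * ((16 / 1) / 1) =-20768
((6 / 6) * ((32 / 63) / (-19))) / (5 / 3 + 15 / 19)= -8 / 735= -0.01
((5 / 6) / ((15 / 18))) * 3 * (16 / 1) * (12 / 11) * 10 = 5760 / 11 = 523.64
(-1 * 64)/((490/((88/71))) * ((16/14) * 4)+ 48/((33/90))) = -88/2665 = -0.03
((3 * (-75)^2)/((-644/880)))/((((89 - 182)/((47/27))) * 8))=1615625/29946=53.95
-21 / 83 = -0.25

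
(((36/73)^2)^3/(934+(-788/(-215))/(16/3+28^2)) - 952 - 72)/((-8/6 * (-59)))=-13816803339853974650112/1061447147540790846661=-13.02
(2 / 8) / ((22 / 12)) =3 / 22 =0.14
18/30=3/5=0.60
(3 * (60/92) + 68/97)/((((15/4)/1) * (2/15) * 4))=5929/4462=1.33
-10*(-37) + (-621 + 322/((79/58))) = -1153/79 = -14.59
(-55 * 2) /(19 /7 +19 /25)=-31.66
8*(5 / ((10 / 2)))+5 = 13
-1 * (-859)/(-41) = -20.95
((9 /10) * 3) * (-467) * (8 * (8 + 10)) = -907848 /5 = -181569.60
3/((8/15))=45/8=5.62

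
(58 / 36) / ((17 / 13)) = 377 / 306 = 1.23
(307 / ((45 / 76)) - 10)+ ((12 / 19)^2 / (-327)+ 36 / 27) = 902742598 / 1770705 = 509.82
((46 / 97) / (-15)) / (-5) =46 / 7275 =0.01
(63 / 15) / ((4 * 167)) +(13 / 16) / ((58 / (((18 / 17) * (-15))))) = -1424013 / 6586480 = -0.22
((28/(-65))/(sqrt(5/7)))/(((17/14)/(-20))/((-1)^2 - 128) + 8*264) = -199136*sqrt(35)/4881677905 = -0.00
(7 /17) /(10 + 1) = 7 /187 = 0.04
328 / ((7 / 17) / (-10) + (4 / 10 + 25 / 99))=5520240 / 10289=536.52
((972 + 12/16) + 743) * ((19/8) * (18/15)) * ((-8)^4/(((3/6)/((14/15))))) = 934685696/25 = 37387427.84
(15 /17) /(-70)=-3 /238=-0.01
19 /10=1.90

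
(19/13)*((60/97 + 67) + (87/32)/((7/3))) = 28396127/282464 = 100.53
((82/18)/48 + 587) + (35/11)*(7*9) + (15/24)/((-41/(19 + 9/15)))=153381623/194832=787.25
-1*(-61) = 61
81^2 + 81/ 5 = 32886/ 5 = 6577.20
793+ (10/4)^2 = 3197/4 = 799.25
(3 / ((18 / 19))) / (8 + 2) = 19 / 60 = 0.32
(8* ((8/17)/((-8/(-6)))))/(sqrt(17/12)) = 96* sqrt(51)/289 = 2.37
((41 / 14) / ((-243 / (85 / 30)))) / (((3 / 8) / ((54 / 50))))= -1394 / 14175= -0.10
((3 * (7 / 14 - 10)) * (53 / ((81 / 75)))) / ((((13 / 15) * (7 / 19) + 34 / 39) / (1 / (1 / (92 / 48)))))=-715095875 / 317736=-2250.60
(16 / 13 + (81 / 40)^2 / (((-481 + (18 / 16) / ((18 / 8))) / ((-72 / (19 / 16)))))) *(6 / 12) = 5187074 / 5934175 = 0.87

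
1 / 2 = 0.50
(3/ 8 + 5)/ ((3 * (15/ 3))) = 43/ 120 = 0.36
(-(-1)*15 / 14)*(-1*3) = -45 / 14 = -3.21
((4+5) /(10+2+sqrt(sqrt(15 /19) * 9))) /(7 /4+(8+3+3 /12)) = -48 * 15^(1 /4) * 19^(3 /4) /63037 - 3 * 15^(3 /4) * 19^(1 /4) /63037+12 * sqrt(285) /63037+3648 /63037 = 0.05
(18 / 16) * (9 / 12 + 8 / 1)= 315 / 32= 9.84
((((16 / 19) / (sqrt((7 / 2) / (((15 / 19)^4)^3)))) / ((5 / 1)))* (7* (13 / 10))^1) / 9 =5265000* sqrt(14) / 893871739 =0.02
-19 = -19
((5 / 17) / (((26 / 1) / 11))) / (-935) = -1 / 7514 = -0.00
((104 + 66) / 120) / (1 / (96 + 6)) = 289 / 2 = 144.50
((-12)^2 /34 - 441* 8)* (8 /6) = -79872 /17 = -4698.35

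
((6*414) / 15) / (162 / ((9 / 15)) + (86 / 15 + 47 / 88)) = 218592 / 364673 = 0.60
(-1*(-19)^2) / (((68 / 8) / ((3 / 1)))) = -2166 / 17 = -127.41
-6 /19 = -0.32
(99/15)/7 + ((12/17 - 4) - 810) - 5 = -486324/595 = -817.35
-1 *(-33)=33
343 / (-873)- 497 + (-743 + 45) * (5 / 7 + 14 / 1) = -65803030 / 6111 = -10767.96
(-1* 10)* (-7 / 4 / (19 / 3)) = 105 / 38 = 2.76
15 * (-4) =-60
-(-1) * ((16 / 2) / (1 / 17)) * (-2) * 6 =-1632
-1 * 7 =-7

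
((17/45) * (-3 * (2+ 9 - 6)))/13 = -17/39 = -0.44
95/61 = 1.56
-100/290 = -10/29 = -0.34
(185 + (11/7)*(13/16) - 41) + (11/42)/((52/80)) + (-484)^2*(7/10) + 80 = 3586234573/21840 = 164204.88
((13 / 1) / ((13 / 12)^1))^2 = 144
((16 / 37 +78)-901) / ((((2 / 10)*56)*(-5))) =30435 / 2072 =14.69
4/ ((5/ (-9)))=-36/ 5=-7.20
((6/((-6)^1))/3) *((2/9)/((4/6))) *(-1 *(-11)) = -11/9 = -1.22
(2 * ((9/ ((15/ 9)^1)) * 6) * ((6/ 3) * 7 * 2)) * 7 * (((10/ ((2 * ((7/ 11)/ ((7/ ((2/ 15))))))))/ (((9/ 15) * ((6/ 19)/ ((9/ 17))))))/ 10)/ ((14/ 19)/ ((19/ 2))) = 641693745/ 34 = 18873345.44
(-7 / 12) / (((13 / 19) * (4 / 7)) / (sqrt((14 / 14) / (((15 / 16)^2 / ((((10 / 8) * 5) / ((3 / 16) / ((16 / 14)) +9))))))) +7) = -110945408 / 1325992497 +48412 * sqrt(2346) / 441997499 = -0.08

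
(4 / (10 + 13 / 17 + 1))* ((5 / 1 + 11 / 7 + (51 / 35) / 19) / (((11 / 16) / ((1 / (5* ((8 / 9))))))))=676413 / 914375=0.74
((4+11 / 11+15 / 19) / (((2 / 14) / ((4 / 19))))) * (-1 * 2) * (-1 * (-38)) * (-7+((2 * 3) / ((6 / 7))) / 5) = 68992 / 19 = 3631.16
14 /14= 1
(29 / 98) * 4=1.18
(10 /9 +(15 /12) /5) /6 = 0.23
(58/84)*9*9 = 783/14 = 55.93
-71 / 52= -1.37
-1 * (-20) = 20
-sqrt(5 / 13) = -sqrt(65) / 13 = -0.62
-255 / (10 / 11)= -561 / 2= -280.50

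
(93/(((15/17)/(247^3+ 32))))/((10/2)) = 317659895.40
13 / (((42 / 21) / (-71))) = -923 / 2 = -461.50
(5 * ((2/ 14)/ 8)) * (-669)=-3345/ 56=-59.73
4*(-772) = -3088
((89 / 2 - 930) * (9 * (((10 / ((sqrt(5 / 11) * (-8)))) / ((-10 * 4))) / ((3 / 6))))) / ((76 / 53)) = -844767 * sqrt(55) / 12160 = -515.21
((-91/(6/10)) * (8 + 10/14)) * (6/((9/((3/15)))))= -1586/9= -176.22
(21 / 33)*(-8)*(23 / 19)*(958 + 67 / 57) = -70418824 / 11913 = -5911.09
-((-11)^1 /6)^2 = -121 /36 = -3.36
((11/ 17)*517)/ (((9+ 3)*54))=5687/ 11016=0.52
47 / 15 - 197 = -2908 / 15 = -193.87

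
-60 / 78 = -10 / 13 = -0.77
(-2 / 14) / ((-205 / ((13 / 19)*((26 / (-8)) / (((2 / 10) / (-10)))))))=845 / 10906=0.08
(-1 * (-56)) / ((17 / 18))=1008 / 17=59.29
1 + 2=3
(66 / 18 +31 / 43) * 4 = 2264 / 129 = 17.55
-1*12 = -12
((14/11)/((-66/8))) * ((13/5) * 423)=-102648/605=-169.67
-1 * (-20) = 20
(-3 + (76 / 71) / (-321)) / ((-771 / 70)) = 4791430 / 17571861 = 0.27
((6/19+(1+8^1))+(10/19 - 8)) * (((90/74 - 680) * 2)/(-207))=1758050/145521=12.08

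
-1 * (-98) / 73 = 98 / 73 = 1.34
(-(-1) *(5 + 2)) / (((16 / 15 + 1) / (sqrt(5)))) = 105 *sqrt(5) / 31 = 7.57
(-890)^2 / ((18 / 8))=3168400 / 9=352044.44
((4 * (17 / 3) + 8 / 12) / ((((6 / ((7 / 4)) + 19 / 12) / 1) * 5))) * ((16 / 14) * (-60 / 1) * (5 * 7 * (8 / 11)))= -7526400 / 4631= -1625.22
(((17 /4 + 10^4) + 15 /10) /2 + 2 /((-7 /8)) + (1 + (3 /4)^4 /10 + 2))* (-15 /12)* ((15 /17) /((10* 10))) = -268994661 /4874240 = -55.19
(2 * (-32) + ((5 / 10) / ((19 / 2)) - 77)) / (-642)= 1339 / 6099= 0.22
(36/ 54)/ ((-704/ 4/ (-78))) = 13/ 44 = 0.30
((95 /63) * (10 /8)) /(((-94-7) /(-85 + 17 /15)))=1.57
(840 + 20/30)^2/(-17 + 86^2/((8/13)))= 12720968/216027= 58.89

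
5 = 5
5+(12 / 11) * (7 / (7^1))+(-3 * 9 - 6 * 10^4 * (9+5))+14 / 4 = -840017.41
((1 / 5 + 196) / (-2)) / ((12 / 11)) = -3597 / 40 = -89.92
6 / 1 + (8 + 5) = 19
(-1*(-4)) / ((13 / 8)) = 32 / 13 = 2.46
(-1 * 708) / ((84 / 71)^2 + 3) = -160.92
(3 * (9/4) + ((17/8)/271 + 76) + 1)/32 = 181587/69376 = 2.62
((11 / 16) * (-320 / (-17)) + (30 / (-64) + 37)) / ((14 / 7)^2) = 26913 / 2176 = 12.37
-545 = -545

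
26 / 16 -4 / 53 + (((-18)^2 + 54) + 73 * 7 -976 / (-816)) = 19283107 / 21624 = 891.75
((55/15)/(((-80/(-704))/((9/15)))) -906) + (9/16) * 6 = -176653/200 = -883.26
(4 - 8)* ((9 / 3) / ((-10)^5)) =3 / 25000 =0.00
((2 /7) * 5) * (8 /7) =1.63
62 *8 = 496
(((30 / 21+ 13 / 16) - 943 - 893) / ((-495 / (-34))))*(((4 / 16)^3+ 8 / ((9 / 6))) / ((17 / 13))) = -249276521 / 483840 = -515.20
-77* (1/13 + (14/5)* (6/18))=-15169/195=-77.79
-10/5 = -2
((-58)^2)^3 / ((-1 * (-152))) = 4758586568 / 19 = 250451924.63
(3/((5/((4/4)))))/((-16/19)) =-0.71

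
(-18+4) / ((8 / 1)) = -7 / 4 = -1.75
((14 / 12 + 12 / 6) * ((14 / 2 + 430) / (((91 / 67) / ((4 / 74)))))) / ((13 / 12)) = 2225204 / 43771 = 50.84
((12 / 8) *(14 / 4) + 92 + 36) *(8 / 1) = 1066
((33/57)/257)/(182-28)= 1/68362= 0.00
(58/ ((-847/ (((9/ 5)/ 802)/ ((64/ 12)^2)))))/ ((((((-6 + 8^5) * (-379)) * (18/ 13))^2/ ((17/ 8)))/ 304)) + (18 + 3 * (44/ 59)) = 20.24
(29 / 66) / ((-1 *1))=-29 / 66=-0.44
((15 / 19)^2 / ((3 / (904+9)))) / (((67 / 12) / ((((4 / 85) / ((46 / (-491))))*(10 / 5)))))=-322763760 / 9457117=-34.13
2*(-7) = -14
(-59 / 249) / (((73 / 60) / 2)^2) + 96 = 42178272 / 442307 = 95.36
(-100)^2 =10000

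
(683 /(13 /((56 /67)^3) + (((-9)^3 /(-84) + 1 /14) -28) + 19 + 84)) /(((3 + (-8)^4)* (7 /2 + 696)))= 0.00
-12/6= -2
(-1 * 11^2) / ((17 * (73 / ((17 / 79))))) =-121 / 5767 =-0.02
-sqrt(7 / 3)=-sqrt(21) / 3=-1.53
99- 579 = -480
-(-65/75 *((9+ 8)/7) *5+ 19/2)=43/42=1.02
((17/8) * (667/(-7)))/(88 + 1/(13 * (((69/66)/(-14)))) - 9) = -3390361/1305528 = -2.60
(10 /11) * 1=10 /11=0.91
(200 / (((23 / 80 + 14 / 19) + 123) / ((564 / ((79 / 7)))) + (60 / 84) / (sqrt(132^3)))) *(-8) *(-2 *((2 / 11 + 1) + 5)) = 187983279525888000 / 23583588027169-6210355200000 *sqrt(33) / 23583588027169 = 7969.42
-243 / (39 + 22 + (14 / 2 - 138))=243 / 70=3.47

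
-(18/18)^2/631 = -1/631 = -0.00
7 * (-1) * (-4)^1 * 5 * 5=700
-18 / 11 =-1.64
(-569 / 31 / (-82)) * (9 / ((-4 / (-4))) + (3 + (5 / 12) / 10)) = 164441 / 61008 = 2.70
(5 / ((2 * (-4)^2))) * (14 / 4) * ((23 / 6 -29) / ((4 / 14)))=-36995 / 768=-48.17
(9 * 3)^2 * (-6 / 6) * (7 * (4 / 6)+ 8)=-9234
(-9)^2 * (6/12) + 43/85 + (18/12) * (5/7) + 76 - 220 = -60644/595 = -101.92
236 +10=246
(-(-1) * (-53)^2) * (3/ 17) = 8427/ 17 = 495.71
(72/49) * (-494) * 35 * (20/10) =-355680/7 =-50811.43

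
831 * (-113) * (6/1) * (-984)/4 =138600828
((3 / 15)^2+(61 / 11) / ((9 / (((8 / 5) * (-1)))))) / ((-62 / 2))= 2341 / 76725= 0.03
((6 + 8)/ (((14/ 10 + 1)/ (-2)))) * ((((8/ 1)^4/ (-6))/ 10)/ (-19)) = -7168/ 171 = -41.92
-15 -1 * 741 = -756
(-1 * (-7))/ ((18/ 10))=35/ 9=3.89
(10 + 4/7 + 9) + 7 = 186/7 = 26.57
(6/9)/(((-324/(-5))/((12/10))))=1/81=0.01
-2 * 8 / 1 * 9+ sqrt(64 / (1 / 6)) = -144+ 8 * sqrt(6) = -124.40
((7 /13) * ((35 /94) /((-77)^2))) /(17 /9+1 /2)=45 /3179033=0.00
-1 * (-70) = 70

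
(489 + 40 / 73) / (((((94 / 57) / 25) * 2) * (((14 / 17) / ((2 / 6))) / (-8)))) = -12015.50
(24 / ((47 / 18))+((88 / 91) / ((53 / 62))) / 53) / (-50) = -11068384 / 60070465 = -0.18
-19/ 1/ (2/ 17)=-323/ 2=-161.50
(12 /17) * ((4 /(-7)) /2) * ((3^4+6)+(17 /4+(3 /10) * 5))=-318 /17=-18.71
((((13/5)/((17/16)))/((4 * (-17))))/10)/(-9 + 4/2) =26/50575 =0.00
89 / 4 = 22.25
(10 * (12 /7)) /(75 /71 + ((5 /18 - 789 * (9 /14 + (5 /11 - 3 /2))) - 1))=1686960 /31291481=0.05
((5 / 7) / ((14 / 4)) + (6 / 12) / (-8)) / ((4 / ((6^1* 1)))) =333 / 1568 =0.21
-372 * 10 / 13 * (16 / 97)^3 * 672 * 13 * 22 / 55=-4095737856 / 912673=-4487.63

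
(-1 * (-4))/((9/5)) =20/9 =2.22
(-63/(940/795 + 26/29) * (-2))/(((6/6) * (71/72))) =20915496/340303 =61.46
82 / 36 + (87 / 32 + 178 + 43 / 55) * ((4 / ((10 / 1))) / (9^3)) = 7625641 / 3207600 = 2.38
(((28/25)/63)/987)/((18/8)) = 16/1998675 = 0.00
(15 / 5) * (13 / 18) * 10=65 / 3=21.67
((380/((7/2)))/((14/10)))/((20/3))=570/49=11.63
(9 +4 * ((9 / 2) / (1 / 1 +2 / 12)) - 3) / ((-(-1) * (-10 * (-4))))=15 / 28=0.54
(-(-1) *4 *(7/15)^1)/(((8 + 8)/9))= 21/20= 1.05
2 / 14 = 1 / 7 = 0.14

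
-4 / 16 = -0.25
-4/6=-2/3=-0.67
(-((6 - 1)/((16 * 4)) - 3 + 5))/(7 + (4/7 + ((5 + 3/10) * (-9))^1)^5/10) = 34927046875/390761211112116499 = 0.00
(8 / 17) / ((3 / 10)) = 80 / 51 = 1.57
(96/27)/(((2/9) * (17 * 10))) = 8/85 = 0.09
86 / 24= 43 / 12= 3.58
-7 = -7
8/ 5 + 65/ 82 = 981/ 410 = 2.39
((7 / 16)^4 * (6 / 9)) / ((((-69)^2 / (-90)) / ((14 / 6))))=-84035 / 78004224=-0.00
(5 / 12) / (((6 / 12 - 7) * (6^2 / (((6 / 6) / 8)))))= -5 / 22464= -0.00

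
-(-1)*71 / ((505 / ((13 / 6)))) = 923 / 3030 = 0.30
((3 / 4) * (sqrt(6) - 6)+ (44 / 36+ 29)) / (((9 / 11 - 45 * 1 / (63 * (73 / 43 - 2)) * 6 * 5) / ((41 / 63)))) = 5863 * sqrt(6) / 861228+ 2714569 / 11626578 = 0.25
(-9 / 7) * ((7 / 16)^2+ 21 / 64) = -171 / 256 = -0.67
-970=-970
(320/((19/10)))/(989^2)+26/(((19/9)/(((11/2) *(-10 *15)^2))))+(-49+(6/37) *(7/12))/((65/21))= 136236733531827299/89390478190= 1524063.15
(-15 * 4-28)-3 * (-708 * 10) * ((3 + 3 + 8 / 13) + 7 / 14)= 1963556 / 13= 151042.77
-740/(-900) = 37/45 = 0.82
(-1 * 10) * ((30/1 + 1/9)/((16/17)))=-23035/72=-319.93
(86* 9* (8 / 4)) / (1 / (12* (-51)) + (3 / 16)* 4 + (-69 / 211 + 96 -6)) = 99948168 / 5838145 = 17.12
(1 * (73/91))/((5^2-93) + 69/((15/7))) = -365/16289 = -0.02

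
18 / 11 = 1.64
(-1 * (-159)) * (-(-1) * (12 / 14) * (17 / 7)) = 16218 / 49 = 330.98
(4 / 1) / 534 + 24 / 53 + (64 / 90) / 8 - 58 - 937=-211087097 / 212265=-994.45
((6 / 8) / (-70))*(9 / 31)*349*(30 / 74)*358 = -5060151 / 32116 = -157.56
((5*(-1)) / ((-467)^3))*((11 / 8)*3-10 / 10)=125 / 814780504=0.00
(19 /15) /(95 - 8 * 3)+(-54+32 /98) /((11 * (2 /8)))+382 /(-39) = -72870019 /2487485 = -29.29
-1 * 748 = -748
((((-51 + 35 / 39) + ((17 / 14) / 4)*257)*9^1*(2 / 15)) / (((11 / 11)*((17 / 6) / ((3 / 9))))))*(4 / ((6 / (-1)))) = -60967 / 23205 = -2.63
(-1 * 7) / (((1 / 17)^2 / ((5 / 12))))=-10115 / 12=-842.92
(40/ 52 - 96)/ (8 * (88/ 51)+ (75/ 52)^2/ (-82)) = -1076881728/ 155809637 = -6.91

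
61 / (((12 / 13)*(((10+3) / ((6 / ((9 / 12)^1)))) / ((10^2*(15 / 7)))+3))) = 793000 / 36091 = 21.97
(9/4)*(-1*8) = -18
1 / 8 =0.12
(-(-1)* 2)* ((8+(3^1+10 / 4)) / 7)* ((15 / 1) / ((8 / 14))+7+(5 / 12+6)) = 153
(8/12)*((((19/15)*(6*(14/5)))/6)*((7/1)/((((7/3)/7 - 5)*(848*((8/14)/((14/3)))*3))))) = -6517/572400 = -0.01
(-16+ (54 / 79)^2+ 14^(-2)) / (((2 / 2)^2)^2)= -18993999 / 1223236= -15.53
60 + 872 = 932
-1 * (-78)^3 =474552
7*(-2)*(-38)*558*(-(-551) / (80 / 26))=265797441 / 5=53159488.20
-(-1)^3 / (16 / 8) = 1 / 2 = 0.50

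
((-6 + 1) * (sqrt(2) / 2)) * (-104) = 260 * sqrt(2) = 367.70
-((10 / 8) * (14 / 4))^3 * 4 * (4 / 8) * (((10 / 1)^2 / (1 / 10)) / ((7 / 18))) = -6890625 / 16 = -430664.06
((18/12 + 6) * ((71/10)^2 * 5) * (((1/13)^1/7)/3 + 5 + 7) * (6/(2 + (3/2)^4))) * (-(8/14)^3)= -112273152/31213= -3597.00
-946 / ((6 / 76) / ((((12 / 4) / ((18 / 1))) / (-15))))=17974 / 135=133.14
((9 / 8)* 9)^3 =1037.97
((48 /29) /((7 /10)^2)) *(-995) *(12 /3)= -19104000 /1421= -13444.05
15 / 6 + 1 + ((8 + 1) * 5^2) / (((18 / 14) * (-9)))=-287 / 18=-15.94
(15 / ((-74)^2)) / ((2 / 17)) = 255 / 10952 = 0.02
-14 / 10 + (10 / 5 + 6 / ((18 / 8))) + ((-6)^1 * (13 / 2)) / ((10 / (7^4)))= -280819 / 30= -9360.63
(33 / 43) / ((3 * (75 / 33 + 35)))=121 / 17630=0.01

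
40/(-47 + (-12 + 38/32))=-128/185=-0.69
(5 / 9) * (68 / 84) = 85 / 189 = 0.45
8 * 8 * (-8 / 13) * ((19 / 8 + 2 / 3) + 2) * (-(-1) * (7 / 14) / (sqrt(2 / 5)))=-1936 * sqrt(10) / 39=-156.98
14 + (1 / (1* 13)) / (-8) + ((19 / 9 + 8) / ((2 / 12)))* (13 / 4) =65881 / 312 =211.16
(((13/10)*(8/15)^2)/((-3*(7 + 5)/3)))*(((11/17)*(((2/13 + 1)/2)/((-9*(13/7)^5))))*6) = 0.00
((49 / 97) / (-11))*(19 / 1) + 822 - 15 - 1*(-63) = 927359 / 1067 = 869.13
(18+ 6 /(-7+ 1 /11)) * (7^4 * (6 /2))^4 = 1752405661865630331 /38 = 46115938470148166.61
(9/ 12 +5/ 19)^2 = 1.03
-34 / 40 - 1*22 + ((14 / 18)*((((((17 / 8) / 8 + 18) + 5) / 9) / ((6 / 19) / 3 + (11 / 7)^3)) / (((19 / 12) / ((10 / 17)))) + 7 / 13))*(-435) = -23687362459 / 82662840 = -286.55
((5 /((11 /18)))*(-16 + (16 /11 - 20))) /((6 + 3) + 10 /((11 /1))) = -34200 /1199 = -28.52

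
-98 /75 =-1.31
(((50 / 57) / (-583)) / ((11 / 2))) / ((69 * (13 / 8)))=-800 / 327890277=-0.00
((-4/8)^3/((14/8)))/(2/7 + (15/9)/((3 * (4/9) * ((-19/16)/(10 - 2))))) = 19/2164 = 0.01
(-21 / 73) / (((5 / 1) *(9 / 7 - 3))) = 49 / 1460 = 0.03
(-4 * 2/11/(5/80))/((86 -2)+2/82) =-0.14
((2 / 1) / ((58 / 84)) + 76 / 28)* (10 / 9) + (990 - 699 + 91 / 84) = 2180105 / 7308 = 298.32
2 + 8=10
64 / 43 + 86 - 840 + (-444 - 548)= -75014 / 43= -1744.51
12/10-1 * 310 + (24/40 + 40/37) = -56817/185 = -307.12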